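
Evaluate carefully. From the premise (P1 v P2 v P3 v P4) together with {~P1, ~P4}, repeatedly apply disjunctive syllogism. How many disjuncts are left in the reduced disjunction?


Original disjuncts (4): P1, P2, P3, P4
Negated (eliminate): ~P1, ~P4
Remaining disjuncts: P2, P3
Count = 4 - 2 = 2

2


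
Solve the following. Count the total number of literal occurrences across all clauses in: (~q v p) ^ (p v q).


Counting literals in each clause:
Clause 1: 2 literal(s)
Clause 2: 2 literal(s)
Total = 4

4


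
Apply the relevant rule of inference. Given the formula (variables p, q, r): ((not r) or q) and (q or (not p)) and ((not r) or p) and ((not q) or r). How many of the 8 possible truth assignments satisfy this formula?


Evaluate all 8 assignments for p, q, r:
p=0, q=0, r=0: 1
p=0, q=0, r=1: 0
p=0, q=1, r=0: 0
p=0, q=1, r=1: 0
p=1, q=0, r=0: 0
p=1, q=0, r=1: 0
p=1, q=1, r=0: 0
p=1, q=1, r=1: 1
Satisfying count = 2

2


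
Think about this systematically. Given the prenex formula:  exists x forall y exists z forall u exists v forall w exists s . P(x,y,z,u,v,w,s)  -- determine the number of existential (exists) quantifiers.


Quantifier prefix: exists x forall y exists z forall u exists v forall w exists s
Mark each quantifier type:
  E U E U E U E
Universal count = 3, Existential count = 4
Asked for existential (exists) quantifiers: 4

4


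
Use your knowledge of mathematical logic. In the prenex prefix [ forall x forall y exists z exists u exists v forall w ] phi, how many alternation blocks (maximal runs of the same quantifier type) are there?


Quantifier-type sequence: A A E E E A  (A=forall, E=exists)
Group into maximal same-type runs:
  Ax2 | Ex3 | Ax1
Number of blocks = 3

3


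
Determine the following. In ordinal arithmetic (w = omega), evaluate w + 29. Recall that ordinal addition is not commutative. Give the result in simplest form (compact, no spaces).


Compute w + 29.
Ordinal + is associative but NOT commutative; for finite n>0, n + w = w but w + n stays w+n.
w + 29 is already in normal form (a successor ordinal beyond w).
Result = w+29

w+29


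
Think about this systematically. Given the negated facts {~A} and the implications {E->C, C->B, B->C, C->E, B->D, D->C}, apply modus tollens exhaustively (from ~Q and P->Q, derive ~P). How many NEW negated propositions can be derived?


Initial negated facts: {~A}
Apply modus tollens to closure:
  (no implication fires)
Final negated: {~A}
New negations: {(none)}
Count = 0

0


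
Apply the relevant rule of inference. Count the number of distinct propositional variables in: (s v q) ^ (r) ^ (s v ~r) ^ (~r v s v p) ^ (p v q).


Identify each variable that appears in the formula.
Variables found: p, q, r, s
Count = 4

4


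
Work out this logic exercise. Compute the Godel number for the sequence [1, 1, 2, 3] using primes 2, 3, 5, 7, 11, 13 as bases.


Encode each element as an exponent of the corresponding prime:
  2^1 = 2
  3^1 = 3
  5^2 = 25
  7^3 = 343
Product = 2 * 3 * 25 * 343 = 51450

51450


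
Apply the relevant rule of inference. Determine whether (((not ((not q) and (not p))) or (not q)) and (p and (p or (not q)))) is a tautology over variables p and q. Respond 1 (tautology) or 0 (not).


Check all 4 assignments:
p=0, q=0: 0
p=0, q=1: 0
p=1, q=0: 1
p=1, q=1: 1
Satisfying count = 2/4.
Tautology iff count = 4: no.

0


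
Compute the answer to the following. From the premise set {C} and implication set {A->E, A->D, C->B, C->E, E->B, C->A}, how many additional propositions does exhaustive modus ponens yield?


Initial facts: {C}
Apply modus ponens to closure:
  C and C->B  =>  B
  C and C->E  =>  E
  C and C->A  =>  A
  A and A->D  =>  D
Final known: {A, B, C, D, E}
New propositions: {A, B, D, E}
Count = 4

4


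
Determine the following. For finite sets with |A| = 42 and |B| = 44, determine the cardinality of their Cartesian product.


The Cartesian product A x B contains all ordered pairs (a, b).
|A x B| = |A| * |B| = 42 * 44 = 1848

1848


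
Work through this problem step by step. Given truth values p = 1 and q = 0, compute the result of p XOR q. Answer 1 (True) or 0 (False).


p = 1, q = 0
Operation: p XOR q
Evaluate: 1 XOR 0 = 1

1


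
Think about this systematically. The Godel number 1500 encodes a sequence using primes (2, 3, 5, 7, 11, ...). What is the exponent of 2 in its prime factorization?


Factorize 1500 by dividing by 2 repeatedly.
Division steps: 2 divides 1500 exactly 2 time(s).
Exponent of 2 = 2

2


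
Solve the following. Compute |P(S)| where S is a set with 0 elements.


The power set of a set with n elements has 2^n elements.
|P(S)| = 2^0 = 1

1


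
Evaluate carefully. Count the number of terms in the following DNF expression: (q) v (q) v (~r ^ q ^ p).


A DNF formula is a disjunction of terms (conjunctions).
Terms are separated by v.
Counting the disjuncts: 3 terms.

3


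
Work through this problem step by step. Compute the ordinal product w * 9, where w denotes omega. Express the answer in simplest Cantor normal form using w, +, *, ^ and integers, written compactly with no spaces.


Compute w * 9.
Ordinal * is associative and left-distributive over +, but NOT commutative; for finite n>1, n*w = w but w*n stays w*n.
w * 9 means 9 copies of w concatenated: w*9.
Result = w*9

w*9


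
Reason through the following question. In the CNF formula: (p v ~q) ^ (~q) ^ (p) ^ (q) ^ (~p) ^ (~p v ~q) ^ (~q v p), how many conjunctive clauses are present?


A CNF formula is a conjunction of clauses.
Clauses are separated by ^.
Counting the conjuncts: 7 clauses.

7


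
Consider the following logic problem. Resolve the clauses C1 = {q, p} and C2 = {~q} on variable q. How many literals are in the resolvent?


Remove q from C1 and ~q from C2.
C1 remainder: {p}
C2 remainder: {}
Union (resolvent): {p}
Resolvent has 1 literal(s).

1


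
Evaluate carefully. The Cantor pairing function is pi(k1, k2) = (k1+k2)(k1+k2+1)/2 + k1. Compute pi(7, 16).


k1 + k2 = 23
(k1+k2)(k1+k2+1)/2 = 23 * 24 / 2 = 276
pi = 276 + 7 = 283

283


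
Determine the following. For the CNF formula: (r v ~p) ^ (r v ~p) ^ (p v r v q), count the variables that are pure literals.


Check each variable for pure literal status:
p: mixed (not pure)
q: pure positive
r: pure positive
Pure literal count = 2

2


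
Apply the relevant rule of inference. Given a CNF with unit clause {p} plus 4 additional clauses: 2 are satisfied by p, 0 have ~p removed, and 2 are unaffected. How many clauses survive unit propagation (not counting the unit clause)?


Satisfied (removed): 2
Shortened (remain): 0
Unchanged (remain): 2
Remaining = 0 + 2 = 2

2


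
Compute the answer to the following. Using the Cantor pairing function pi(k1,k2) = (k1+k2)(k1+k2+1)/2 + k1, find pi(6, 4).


k1 + k2 = 10
(k1+k2)(k1+k2+1)/2 = 10 * 11 / 2 = 55
pi = 55 + 6 = 61

61


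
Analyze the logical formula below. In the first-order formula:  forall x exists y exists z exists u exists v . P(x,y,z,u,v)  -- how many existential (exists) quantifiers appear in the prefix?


Quantifier prefix: forall x exists y exists z exists u exists v
Mark each quantifier type:
  U E E E E
Universal count = 1, Existential count = 4
Asked for existential (exists) quantifiers: 4

4


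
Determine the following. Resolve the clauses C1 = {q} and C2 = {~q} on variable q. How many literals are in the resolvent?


Remove q from C1 and ~q from C2.
C1 remainder: {}
C2 remainder: {}
Union (resolvent): {} (empty clause)
Resolvent has 0 literal(s).

0


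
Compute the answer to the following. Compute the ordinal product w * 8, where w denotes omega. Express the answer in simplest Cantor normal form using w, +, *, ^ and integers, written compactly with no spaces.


Compute w * 8.
Ordinal * is associative and left-distributive over +, but NOT commutative; for finite n>1, n*w = w but w*n stays w*n.
w * 8 means 8 copies of w concatenated: w*8.
Result = w*8

w*8


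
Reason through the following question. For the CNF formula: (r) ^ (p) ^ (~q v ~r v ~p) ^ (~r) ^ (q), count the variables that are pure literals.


Check each variable for pure literal status:
p: mixed (not pure)
q: mixed (not pure)
r: mixed (not pure)
Pure literal count = 0

0


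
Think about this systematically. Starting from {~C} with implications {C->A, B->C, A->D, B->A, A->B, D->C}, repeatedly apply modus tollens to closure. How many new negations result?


Initial negated facts: {~C}
Apply modus tollens to closure:
  ~C and B->C  =>  ~B
  ~B and A->B  =>  ~A
  ~C and D->C  =>  ~D
Final negated: {~A, ~B, ~C, ~D}
New negations: {~A, ~B, ~D}
Count = 3

3


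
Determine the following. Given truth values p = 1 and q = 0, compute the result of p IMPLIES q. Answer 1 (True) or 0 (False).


p = 1, q = 0
Operation: p IMPLIES q
Evaluate: 1 IMPLIES 0 = 0

0


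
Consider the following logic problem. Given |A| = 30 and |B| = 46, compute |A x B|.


The Cartesian product A x B contains all ordered pairs (a, b).
|A x B| = |A| * |B| = 30 * 46 = 1380

1380


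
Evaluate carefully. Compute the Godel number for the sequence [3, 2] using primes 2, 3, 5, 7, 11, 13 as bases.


Encode each element as an exponent of the corresponding prime:
  2^3 = 8
  3^2 = 9
Product = 8 * 9 = 72

72


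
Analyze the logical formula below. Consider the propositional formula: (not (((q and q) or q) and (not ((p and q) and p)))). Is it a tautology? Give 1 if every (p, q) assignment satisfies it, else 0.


Check all 4 assignments:
p=0, q=0: 1
p=0, q=1: 0
p=1, q=0: 1
p=1, q=1: 1
Satisfying count = 3/4.
Tautology iff count = 4: no.

0


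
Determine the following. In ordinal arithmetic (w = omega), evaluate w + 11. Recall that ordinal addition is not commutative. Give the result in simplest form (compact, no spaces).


Compute w + 11.
Ordinal + is associative but NOT commutative; for finite n>0, n + w = w but w + n stays w+n.
w + 11 is already in normal form (a successor ordinal beyond w).
Result = w+11

w+11


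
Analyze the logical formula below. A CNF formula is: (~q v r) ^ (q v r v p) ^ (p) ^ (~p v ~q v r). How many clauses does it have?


A CNF formula is a conjunction of clauses.
Clauses are separated by ^.
Counting the conjuncts: 4 clauses.

4


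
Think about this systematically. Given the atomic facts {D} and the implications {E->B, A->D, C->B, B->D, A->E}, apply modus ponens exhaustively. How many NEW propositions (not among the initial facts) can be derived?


Initial facts: {D}
Apply modus ponens to closure:
  (no implication fires)
Final known: {D}
New propositions: {(none)}
Count = 0

0


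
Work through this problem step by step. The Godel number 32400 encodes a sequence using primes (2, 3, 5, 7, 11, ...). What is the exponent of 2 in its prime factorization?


Factorize 32400 by dividing by 2 repeatedly.
Division steps: 2 divides 32400 exactly 4 time(s).
Exponent of 2 = 4

4


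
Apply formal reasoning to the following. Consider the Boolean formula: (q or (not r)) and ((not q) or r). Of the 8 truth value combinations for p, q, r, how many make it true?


Evaluate all 8 assignments for p, q, r:
p=0, q=0, r=0: 1
p=0, q=0, r=1: 0
p=0, q=1, r=0: 0
p=0, q=1, r=1: 1
p=1, q=0, r=0: 1
p=1, q=0, r=1: 0
p=1, q=1, r=0: 0
p=1, q=1, r=1: 1
Satisfying count = 4

4


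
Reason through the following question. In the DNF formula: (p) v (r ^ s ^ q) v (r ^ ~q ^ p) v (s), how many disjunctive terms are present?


A DNF formula is a disjunction of terms (conjunctions).
Terms are separated by v.
Counting the disjuncts: 4 terms.

4


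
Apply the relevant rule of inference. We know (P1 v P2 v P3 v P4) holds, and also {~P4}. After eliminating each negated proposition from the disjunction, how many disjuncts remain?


Original disjuncts (4): P1, P2, P3, P4
Negated (eliminate): ~P4
Remaining disjuncts: P1, P2, P3
Count = 4 - 1 = 3

3


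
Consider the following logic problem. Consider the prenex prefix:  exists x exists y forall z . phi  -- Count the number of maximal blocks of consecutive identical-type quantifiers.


Quantifier-type sequence: E E A  (A=forall, E=exists)
Group into maximal same-type runs:
  Ex2 | Ax1
Number of blocks = 2

2


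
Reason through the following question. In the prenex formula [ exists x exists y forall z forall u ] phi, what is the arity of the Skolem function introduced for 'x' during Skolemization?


Quantifier prefix: exists x exists y forall z forall u
'x' is existentially quantified at position 1.
No universal quantifiers precede it.
Skolem function arity = 0 (a Skolem constant)

0


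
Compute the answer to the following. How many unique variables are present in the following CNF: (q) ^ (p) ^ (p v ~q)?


Identify each variable that appears in the formula.
Variables found: p, q
Count = 2

2


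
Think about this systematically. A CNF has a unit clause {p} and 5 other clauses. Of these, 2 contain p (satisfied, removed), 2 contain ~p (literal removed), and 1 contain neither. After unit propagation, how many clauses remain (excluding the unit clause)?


Satisfied (removed): 2
Shortened (remain): 2
Unchanged (remain): 1
Remaining = 2 + 1 = 3

3


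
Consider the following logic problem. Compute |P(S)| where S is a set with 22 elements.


The power set of a set with n elements has 2^n elements.
|P(S)| = 2^22 = 4194304

4194304


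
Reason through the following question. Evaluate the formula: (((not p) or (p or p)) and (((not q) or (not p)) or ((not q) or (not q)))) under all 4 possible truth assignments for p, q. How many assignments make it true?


Check all 4 assignments:
p=0, q=0: 1
p=0, q=1: 1
p=1, q=0: 1
p=1, q=1: 0
Count of True = 3

3


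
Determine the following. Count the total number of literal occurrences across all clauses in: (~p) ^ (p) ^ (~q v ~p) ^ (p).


Counting literals in each clause:
Clause 1: 1 literal(s)
Clause 2: 1 literal(s)
Clause 3: 2 literal(s)
Clause 4: 1 literal(s)
Total = 5

5


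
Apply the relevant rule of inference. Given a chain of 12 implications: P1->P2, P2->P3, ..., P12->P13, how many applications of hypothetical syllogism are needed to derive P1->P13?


With 12 implications in a chain connecting 13 propositions:
P1->P2, P2->P3, ..., P12->P13
Steps needed = (number of implications) - 1 = 12 - 1 = 11

11


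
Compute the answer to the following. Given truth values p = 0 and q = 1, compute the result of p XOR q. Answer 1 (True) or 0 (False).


p = 0, q = 1
Operation: p XOR q
Evaluate: 0 XOR 1 = 1

1


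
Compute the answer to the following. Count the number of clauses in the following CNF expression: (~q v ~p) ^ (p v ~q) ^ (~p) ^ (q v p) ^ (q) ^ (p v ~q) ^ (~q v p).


A CNF formula is a conjunction of clauses.
Clauses are separated by ^.
Counting the conjuncts: 7 clauses.

7


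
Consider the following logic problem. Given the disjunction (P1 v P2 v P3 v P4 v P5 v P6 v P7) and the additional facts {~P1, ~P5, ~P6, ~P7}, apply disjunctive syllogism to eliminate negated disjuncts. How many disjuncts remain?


Original disjuncts (7): P1, P2, P3, P4, P5, P6, P7
Negated (eliminate): ~P1, ~P5, ~P6, ~P7
Remaining disjuncts: P2, P3, P4
Count = 7 - 4 = 3

3


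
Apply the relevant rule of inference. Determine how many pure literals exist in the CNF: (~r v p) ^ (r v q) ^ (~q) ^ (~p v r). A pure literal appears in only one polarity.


Check each variable for pure literal status:
p: mixed (not pure)
q: mixed (not pure)
r: mixed (not pure)
Pure literal count = 0

0


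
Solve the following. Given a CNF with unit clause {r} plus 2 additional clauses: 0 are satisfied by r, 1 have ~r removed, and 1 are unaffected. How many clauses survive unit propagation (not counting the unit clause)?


Satisfied (removed): 0
Shortened (remain): 1
Unchanged (remain): 1
Remaining = 1 + 1 = 2

2


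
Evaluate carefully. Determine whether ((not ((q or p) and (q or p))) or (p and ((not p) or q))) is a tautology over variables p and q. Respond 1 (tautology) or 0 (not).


Check all 4 assignments:
p=0, q=0: 1
p=0, q=1: 0
p=1, q=0: 0
p=1, q=1: 1
Satisfying count = 2/4.
Tautology iff count = 4: no.

0


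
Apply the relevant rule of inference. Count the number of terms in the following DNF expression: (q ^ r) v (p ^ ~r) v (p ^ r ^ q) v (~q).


A DNF formula is a disjunction of terms (conjunctions).
Terms are separated by v.
Counting the disjuncts: 4 terms.

4


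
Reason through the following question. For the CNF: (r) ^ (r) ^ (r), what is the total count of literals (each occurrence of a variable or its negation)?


Counting literals in each clause:
Clause 1: 1 literal(s)
Clause 2: 1 literal(s)
Clause 3: 1 literal(s)
Total = 3

3


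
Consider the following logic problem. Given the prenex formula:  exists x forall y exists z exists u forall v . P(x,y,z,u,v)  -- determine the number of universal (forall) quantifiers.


Quantifier prefix: exists x forall y exists z exists u forall v
Mark each quantifier type:
  E U E E U
Universal count = 2, Existential count = 3
Asked for universal (forall) quantifiers: 2

2


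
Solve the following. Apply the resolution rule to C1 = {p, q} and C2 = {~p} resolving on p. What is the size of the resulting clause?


Remove p from C1 and ~p from C2.
C1 remainder: {q}
C2 remainder: {}
Union (resolvent): {q}
Resolvent has 1 literal(s).

1


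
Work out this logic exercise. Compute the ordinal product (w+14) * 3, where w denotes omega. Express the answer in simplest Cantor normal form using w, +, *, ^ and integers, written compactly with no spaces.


Compute (w+14) * 3.
Ordinal * is associative and left-distributive over +, but NOT commutative; for finite n>1, n*w = w but w*n stays w*n.
(w+14) * 3 = (w+14) repeated 3 times. Each intermediate +14 is absorbed by the following w; only the last survives: w*3+14.
Result = w*3+14

w*3+14


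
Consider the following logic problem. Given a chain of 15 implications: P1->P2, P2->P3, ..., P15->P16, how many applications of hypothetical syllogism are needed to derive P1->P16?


With 15 implications in a chain connecting 16 propositions:
P1->P2, P2->P3, ..., P15->P16
Steps needed = (number of implications) - 1 = 15 - 1 = 14

14


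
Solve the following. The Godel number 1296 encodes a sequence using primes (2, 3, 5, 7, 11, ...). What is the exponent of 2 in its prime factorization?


Factorize 1296 by dividing by 2 repeatedly.
Division steps: 2 divides 1296 exactly 4 time(s).
Exponent of 2 = 4

4


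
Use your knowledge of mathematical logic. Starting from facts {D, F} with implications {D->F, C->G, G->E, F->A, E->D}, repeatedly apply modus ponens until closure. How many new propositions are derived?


Initial facts: {D, F}
Apply modus ponens to closure:
  F and F->A  =>  A
Final known: {A, D, F}
New propositions: {A}
Count = 1

1


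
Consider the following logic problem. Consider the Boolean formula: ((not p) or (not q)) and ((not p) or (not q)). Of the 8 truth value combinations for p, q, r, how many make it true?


Evaluate all 8 assignments for p, q, r:
p=0, q=0, r=0: 1
p=0, q=0, r=1: 1
p=0, q=1, r=0: 1
p=0, q=1, r=1: 1
p=1, q=0, r=0: 1
p=1, q=0, r=1: 1
p=1, q=1, r=0: 0
p=1, q=1, r=1: 0
Satisfying count = 6

6


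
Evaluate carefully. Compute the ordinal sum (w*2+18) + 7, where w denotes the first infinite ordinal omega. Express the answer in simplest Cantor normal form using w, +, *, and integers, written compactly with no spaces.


Compute (w*2+18) + 7.
Ordinal + is associative but NOT commutative; for finite n>0, n + w = w but w + n stays w+n.
By associativity: (w*2+18) + 7 = w*2 + (18+7) = w*2+25.
Result = w*2+25

w*2+25


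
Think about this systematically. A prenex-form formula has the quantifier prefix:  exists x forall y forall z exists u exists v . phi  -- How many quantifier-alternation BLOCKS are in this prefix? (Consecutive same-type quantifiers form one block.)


Quantifier-type sequence: E A A E E  (A=forall, E=exists)
Group into maximal same-type runs:
  Ex1 | Ax2 | Ex2
Number of blocks = 3

3


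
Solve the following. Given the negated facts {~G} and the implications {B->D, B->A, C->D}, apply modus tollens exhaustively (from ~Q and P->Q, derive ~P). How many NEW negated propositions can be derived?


Initial negated facts: {~G}
Apply modus tollens to closure:
  (no implication fires)
Final negated: {~G}
New negations: {(none)}
Count = 0

0


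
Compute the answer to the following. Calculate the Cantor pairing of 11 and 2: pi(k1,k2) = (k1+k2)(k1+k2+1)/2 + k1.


k1 + k2 = 13
(k1+k2)(k1+k2+1)/2 = 13 * 14 / 2 = 91
pi = 91 + 11 = 102

102


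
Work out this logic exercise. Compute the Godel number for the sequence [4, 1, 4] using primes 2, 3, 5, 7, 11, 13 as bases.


Encode each element as an exponent of the corresponding prime:
  2^4 = 16
  3^1 = 3
  5^4 = 625
Product = 16 * 3 * 625 = 30000

30000


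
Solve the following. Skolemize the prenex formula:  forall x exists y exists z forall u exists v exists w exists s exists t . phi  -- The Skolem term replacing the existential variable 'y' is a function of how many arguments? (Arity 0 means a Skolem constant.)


Quantifier prefix: forall x exists y exists z forall u exists v exists w exists s exists t
'y' is existentially quantified at position 2.
Universal variables preceding it: x
Skolem function arity = 1

1


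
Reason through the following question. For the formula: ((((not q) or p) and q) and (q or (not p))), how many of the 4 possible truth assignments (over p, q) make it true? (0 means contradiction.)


Check all 4 assignments:
p=0, q=0: 0
p=0, q=1: 0
p=1, q=0: 0
p=1, q=1: 1
Count of True = 1

1


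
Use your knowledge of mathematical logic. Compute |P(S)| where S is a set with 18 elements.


The power set of a set with n elements has 2^n elements.
|P(S)| = 2^18 = 262144

262144


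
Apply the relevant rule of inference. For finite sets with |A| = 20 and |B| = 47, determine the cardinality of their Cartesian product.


The Cartesian product A x B contains all ordered pairs (a, b).
|A x B| = |A| * |B| = 20 * 47 = 940

940


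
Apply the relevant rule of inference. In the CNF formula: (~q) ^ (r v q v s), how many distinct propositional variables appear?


Identify each variable that appears in the formula.
Variables found: q, r, s
Count = 3

3


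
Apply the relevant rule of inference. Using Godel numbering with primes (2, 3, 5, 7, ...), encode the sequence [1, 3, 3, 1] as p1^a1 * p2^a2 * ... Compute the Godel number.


Encode each element as an exponent of the corresponding prime:
  2^1 = 2
  3^3 = 27
  5^3 = 125
  7^1 = 7
Product = 2 * 27 * 125 * 7 = 47250

47250


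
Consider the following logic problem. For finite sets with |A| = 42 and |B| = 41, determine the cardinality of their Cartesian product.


The Cartesian product A x B contains all ordered pairs (a, b).
|A x B| = |A| * |B| = 42 * 41 = 1722

1722


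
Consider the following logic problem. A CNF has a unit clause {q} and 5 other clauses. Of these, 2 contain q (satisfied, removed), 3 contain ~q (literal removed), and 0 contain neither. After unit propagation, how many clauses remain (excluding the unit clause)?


Satisfied (removed): 2
Shortened (remain): 3
Unchanged (remain): 0
Remaining = 3 + 0 = 3

3


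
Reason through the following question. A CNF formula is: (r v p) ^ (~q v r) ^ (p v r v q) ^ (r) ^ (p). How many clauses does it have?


A CNF formula is a conjunction of clauses.
Clauses are separated by ^.
Counting the conjuncts: 5 clauses.

5


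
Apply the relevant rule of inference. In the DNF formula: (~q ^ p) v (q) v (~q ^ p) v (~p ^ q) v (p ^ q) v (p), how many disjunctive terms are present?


A DNF formula is a disjunction of terms (conjunctions).
Terms are separated by v.
Counting the disjuncts: 6 terms.

6


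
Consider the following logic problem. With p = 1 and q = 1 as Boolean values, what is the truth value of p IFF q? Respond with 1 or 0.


p = 1, q = 1
Operation: p IFF q
Evaluate: 1 IFF 1 = 1

1


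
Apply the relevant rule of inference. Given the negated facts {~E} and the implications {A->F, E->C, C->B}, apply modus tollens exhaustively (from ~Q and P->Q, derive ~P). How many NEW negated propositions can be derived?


Initial negated facts: {~E}
Apply modus tollens to closure:
  (no implication fires)
Final negated: {~E}
New negations: {(none)}
Count = 0

0


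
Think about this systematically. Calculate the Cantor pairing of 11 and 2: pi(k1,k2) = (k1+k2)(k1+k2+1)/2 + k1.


k1 + k2 = 13
(k1+k2)(k1+k2+1)/2 = 13 * 14 / 2 = 91
pi = 91 + 11 = 102

102


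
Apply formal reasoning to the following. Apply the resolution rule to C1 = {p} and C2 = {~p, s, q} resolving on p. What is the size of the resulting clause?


Remove p from C1 and ~p from C2.
C1 remainder: {}
C2 remainder: {s, q}
Union (resolvent): {q, s}
Resolvent has 2 literal(s).

2


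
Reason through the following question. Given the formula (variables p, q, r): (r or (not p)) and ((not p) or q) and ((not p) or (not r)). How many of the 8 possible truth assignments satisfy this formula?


Evaluate all 8 assignments for p, q, r:
p=0, q=0, r=0: 1
p=0, q=0, r=1: 1
p=0, q=1, r=0: 1
p=0, q=1, r=1: 1
p=1, q=0, r=0: 0
p=1, q=0, r=1: 0
p=1, q=1, r=0: 0
p=1, q=1, r=1: 0
Satisfying count = 4

4


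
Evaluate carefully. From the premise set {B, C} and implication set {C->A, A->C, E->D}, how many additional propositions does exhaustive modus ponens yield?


Initial facts: {B, C}
Apply modus ponens to closure:
  C and C->A  =>  A
Final known: {A, B, C}
New propositions: {A}
Count = 1

1


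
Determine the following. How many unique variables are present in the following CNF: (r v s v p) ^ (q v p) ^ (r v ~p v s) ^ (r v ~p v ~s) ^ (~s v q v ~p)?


Identify each variable that appears in the formula.
Variables found: p, q, r, s
Count = 4

4


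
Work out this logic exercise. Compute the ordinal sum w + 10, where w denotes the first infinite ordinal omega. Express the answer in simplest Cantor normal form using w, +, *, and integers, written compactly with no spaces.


Compute w + 10.
Ordinal + is associative but NOT commutative; for finite n>0, n + w = w but w + n stays w+n.
w + 10 is already in normal form (a successor ordinal beyond w).
Result = w+10

w+10


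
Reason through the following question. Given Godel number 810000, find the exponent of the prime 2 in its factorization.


Factorize 810000 by dividing by 2 repeatedly.
Division steps: 2 divides 810000 exactly 4 time(s).
Exponent of 2 = 4

4


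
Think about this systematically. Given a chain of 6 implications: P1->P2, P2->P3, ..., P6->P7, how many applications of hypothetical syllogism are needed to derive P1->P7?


With 6 implications in a chain connecting 7 propositions:
P1->P2, P2->P3, ..., P6->P7
Steps needed = (number of implications) - 1 = 6 - 1 = 5

5


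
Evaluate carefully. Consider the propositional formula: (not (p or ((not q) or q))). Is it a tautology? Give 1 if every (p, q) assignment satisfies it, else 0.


Check all 4 assignments:
p=0, q=0: 0
p=0, q=1: 0
p=1, q=0: 0
p=1, q=1: 0
Satisfying count = 0/4.
Tautology iff count = 4: no.

0


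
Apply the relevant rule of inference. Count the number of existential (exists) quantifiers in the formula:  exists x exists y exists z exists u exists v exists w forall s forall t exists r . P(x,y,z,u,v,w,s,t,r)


Quantifier prefix: exists x exists y exists z exists u exists v exists w forall s forall t exists r
Mark each quantifier type:
  E E E E E E U U E
Universal count = 2, Existential count = 7
Asked for existential (exists) quantifiers: 7

7


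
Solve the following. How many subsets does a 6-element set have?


The power set of a set with n elements has 2^n elements.
|P(S)| = 2^6 = 64

64


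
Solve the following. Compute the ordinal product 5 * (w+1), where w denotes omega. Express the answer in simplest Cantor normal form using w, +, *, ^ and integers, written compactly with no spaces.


Compute 5 * (w+1).
Ordinal * is associative and left-distributive over +, but NOT commutative; for finite n>1, n*w = w but w*n stays w*n.
By left-distributivity: 5 * (w+1) = 5*w + 5*1 = w + 5 = w+5.
Result = w+5

w+5


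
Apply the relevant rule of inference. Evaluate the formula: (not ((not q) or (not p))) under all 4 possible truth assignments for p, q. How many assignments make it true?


Check all 4 assignments:
p=0, q=0: 0
p=0, q=1: 0
p=1, q=0: 0
p=1, q=1: 1
Count of True = 1

1


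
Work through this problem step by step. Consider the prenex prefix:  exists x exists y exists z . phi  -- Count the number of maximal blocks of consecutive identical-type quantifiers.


Quantifier-type sequence: E E E  (A=forall, E=exists)
Group into maximal same-type runs:
  Ex3
Number of blocks = 1

1


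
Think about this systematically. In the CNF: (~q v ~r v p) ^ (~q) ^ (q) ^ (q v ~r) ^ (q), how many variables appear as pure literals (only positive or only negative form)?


Check each variable for pure literal status:
p: pure positive
q: mixed (not pure)
r: pure negative
Pure literal count = 2

2


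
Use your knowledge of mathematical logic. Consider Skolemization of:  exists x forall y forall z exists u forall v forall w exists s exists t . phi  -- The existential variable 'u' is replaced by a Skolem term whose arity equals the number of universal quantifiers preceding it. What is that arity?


Quantifier prefix: exists x forall y forall z exists u forall v forall w exists s exists t
'u' is existentially quantified at position 4.
Universal variables preceding it: y, z
Skolem function arity = 2

2


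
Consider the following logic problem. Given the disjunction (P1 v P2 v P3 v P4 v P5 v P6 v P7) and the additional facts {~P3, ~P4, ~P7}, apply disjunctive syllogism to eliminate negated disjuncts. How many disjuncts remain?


Original disjuncts (7): P1, P2, P3, P4, P5, P6, P7
Negated (eliminate): ~P3, ~P4, ~P7
Remaining disjuncts: P1, P2, P5, P6
Count = 7 - 3 = 4

4


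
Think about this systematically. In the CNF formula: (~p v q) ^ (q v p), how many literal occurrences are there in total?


Counting literals in each clause:
Clause 1: 2 literal(s)
Clause 2: 2 literal(s)
Total = 4

4


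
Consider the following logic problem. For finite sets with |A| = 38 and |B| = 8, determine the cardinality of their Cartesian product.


The Cartesian product A x B contains all ordered pairs (a, b).
|A x B| = |A| * |B| = 38 * 8 = 304

304


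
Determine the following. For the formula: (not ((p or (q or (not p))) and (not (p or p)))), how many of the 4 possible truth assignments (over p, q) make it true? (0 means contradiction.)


Check all 4 assignments:
p=0, q=0: 0
p=0, q=1: 0
p=1, q=0: 1
p=1, q=1: 1
Count of True = 2

2


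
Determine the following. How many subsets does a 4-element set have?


The power set of a set with n elements has 2^n elements.
|P(S)| = 2^4 = 16

16


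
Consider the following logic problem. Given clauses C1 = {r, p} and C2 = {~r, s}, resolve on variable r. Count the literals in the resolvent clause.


Remove r from C1 and ~r from C2.
C1 remainder: {p}
C2 remainder: {s}
Union (resolvent): {p, s}
Resolvent has 2 literal(s).

2


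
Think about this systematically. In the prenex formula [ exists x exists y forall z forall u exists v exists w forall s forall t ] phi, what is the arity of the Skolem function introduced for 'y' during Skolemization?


Quantifier prefix: exists x exists y forall z forall u exists v exists w forall s forall t
'y' is existentially quantified at position 2.
No universal quantifiers precede it.
Skolem function arity = 0 (a Skolem constant)

0


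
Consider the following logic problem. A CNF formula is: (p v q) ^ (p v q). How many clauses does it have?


A CNF formula is a conjunction of clauses.
Clauses are separated by ^.
Counting the conjuncts: 2 clauses.

2


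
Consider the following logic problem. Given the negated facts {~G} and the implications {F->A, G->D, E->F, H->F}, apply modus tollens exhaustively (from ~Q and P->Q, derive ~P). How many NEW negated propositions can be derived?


Initial negated facts: {~G}
Apply modus tollens to closure:
  (no implication fires)
Final negated: {~G}
New negations: {(none)}
Count = 0

0


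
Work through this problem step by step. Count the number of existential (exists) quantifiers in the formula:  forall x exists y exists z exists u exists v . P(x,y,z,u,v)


Quantifier prefix: forall x exists y exists z exists u exists v
Mark each quantifier type:
  U E E E E
Universal count = 1, Existential count = 4
Asked for existential (exists) quantifiers: 4

4


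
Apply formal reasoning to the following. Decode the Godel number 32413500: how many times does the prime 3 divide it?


Factorize 32413500 by dividing by 3 repeatedly.
Division steps: 3 divides 32413500 exactly 3 time(s).
Exponent of 3 = 3

3


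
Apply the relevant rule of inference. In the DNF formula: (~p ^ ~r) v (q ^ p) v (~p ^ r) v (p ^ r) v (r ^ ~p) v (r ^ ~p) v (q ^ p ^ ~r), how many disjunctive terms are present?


A DNF formula is a disjunction of terms (conjunctions).
Terms are separated by v.
Counting the disjuncts: 7 terms.

7


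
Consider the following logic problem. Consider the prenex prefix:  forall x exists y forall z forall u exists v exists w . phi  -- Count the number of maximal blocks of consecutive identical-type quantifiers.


Quantifier-type sequence: A E A A E E  (A=forall, E=exists)
Group into maximal same-type runs:
  Ax1 | Ex1 | Ax2 | Ex2
Number of blocks = 4

4


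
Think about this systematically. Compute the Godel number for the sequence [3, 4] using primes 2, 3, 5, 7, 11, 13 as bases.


Encode each element as an exponent of the corresponding prime:
  2^3 = 8
  3^4 = 81
Product = 8 * 81 = 648

648


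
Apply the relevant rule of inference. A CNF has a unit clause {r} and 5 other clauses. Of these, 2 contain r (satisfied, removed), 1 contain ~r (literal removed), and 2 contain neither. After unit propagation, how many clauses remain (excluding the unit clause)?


Satisfied (removed): 2
Shortened (remain): 1
Unchanged (remain): 2
Remaining = 1 + 2 = 3

3


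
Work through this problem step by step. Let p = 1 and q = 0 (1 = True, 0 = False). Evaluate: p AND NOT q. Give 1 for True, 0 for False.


p = 1, q = 0
Operation: p AND NOT q
Evaluate: 1 AND NOT 0 = 1

1


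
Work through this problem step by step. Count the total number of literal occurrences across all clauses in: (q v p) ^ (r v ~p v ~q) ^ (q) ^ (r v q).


Counting literals in each clause:
Clause 1: 2 literal(s)
Clause 2: 3 literal(s)
Clause 3: 1 literal(s)
Clause 4: 2 literal(s)
Total = 8

8


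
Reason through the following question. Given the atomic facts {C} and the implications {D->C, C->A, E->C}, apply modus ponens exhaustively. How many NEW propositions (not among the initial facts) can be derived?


Initial facts: {C}
Apply modus ponens to closure:
  C and C->A  =>  A
Final known: {A, C}
New propositions: {A}
Count = 1

1


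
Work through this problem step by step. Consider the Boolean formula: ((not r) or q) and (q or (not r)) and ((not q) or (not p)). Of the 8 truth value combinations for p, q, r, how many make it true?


Evaluate all 8 assignments for p, q, r:
p=0, q=0, r=0: 1
p=0, q=0, r=1: 0
p=0, q=1, r=0: 1
p=0, q=1, r=1: 1
p=1, q=0, r=0: 1
p=1, q=0, r=1: 0
p=1, q=1, r=0: 0
p=1, q=1, r=1: 0
Satisfying count = 4

4


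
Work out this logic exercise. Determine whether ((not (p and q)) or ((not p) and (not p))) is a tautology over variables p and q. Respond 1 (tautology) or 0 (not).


Check all 4 assignments:
p=0, q=0: 1
p=0, q=1: 1
p=1, q=0: 1
p=1, q=1: 0
Satisfying count = 3/4.
Tautology iff count = 4: no.

0


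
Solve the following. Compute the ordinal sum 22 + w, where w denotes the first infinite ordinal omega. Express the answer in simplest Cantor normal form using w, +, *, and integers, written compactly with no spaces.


Compute 22 + w.
Ordinal + is associative but NOT commutative; for finite n>0, n + w = w but w + n stays w+n.
Any finite left addend is absorbed by w on the right: 22 + w = w.
Result = w

w


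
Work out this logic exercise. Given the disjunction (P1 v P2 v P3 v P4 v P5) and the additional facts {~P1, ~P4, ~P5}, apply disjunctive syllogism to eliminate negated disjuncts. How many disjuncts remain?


Original disjuncts (5): P1, P2, P3, P4, P5
Negated (eliminate): ~P1, ~P4, ~P5
Remaining disjuncts: P2, P3
Count = 5 - 3 = 2

2


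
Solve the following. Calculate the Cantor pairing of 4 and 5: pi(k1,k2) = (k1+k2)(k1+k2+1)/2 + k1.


k1 + k2 = 9
(k1+k2)(k1+k2+1)/2 = 9 * 10 / 2 = 45
pi = 45 + 4 = 49

49


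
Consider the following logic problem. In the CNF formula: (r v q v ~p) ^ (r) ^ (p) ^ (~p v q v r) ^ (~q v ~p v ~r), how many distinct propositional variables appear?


Identify each variable that appears in the formula.
Variables found: p, q, r
Count = 3

3


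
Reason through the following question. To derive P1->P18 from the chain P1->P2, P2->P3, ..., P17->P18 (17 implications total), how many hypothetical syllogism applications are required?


With 17 implications in a chain connecting 18 propositions:
P1->P2, P2->P3, ..., P17->P18
Steps needed = (number of implications) - 1 = 17 - 1 = 16

16


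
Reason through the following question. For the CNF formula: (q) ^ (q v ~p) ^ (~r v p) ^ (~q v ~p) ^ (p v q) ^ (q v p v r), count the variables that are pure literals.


Check each variable for pure literal status:
p: mixed (not pure)
q: mixed (not pure)
r: mixed (not pure)
Pure literal count = 0

0


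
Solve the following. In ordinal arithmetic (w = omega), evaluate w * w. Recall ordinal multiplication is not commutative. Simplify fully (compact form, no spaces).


Compute w * w.
Ordinal * is associative and left-distributive over +, but NOT commutative; for finite n>1, n*w = w but w*n stays w*n.
w * w = w^2 by definition.
Result = w^2

w^2


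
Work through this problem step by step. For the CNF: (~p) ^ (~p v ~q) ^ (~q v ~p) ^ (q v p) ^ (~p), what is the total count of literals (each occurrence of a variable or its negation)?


Counting literals in each clause:
Clause 1: 1 literal(s)
Clause 2: 2 literal(s)
Clause 3: 2 literal(s)
Clause 4: 2 literal(s)
Clause 5: 1 literal(s)
Total = 8

8


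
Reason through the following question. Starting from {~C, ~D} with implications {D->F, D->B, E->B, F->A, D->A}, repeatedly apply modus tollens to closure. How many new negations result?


Initial negated facts: {~C, ~D}
Apply modus tollens to closure:
  (no implication fires)
Final negated: {~C, ~D}
New negations: {(none)}
Count = 0

0


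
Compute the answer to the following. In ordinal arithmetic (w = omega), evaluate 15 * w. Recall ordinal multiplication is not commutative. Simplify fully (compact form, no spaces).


Compute 15 * w.
Ordinal * is associative and left-distributive over +, but NOT commutative; for finite n>1, n*w = w but w*n stays w*n.
For finite n>0, n * w = sup{n*k : k<w} = w. So 15 * w = w.
Result = w

w


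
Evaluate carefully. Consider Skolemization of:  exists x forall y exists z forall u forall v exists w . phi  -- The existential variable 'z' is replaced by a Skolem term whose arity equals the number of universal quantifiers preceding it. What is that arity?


Quantifier prefix: exists x forall y exists z forall u forall v exists w
'z' is existentially quantified at position 3.
Universal variables preceding it: y
Skolem function arity = 1

1


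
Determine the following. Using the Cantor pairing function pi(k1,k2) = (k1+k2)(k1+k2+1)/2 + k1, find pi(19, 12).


k1 + k2 = 31
(k1+k2)(k1+k2+1)/2 = 31 * 32 / 2 = 496
pi = 496 + 19 = 515

515


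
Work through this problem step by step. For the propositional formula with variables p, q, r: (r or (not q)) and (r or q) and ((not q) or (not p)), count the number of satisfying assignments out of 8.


Evaluate all 8 assignments for p, q, r:
p=0, q=0, r=0: 0
p=0, q=0, r=1: 1
p=0, q=1, r=0: 0
p=0, q=1, r=1: 1
p=1, q=0, r=0: 0
p=1, q=0, r=1: 1
p=1, q=1, r=0: 0
p=1, q=1, r=1: 0
Satisfying count = 3

3
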